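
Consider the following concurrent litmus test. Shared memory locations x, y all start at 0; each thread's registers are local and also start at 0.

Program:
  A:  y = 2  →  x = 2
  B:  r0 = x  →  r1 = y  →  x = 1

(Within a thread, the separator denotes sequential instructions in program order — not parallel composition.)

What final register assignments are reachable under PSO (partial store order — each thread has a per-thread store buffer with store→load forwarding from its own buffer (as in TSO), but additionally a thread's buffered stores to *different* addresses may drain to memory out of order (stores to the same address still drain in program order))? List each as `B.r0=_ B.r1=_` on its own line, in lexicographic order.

outcome vector order: (B.r0,B.r1)
|PSO outcomes| = 4

B.r0=0 B.r1=0
B.r0=0 B.r1=2
B.r0=2 B.r1=0
B.r0=2 B.r1=2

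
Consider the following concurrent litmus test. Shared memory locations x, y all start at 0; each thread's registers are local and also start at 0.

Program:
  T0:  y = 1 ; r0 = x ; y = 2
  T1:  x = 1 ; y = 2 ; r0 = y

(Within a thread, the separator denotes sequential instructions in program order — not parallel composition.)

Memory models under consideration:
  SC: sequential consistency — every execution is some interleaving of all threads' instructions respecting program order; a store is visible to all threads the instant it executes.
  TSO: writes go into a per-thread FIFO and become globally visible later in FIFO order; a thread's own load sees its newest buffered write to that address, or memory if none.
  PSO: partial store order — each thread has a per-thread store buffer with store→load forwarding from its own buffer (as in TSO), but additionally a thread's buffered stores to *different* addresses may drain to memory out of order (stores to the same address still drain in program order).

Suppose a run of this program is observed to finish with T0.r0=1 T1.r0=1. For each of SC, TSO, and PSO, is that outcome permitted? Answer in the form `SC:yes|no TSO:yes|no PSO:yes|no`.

outcome vector order: (T0.r0,T1.r0)
SC (3): (0,2), (1,1), (1,2)
TSO (4): (0,1), (0,2), (1,1), (1,2)
PSO (4): (0,1), (0,2), (1,1), (1,2)
target (1,1) ∈ {SC,TSO,PSO}

SC:yes TSO:yes PSO:yes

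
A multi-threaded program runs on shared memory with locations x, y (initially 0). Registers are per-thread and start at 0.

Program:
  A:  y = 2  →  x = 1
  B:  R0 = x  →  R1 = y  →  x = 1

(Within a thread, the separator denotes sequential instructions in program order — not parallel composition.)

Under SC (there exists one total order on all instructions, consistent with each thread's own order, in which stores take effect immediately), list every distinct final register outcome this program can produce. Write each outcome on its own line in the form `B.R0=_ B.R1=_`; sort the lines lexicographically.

outcome vector order: (B.R0,B.R1)
|SC outcomes| = 3

B.R0=0 B.R1=0
B.R0=0 B.R1=2
B.R0=1 B.R1=2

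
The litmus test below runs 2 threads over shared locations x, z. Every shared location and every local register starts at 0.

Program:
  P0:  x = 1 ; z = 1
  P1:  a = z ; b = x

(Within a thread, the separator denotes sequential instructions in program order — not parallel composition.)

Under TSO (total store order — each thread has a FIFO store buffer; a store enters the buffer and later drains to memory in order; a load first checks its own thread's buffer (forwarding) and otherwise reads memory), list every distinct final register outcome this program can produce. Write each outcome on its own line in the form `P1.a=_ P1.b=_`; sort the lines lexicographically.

P1.a=0 P1.b=0
P1.a=0 P1.b=1
P1.a=1 P1.b=1

outcome vector order: (P1.a,P1.b)
|TSO outcomes| = 3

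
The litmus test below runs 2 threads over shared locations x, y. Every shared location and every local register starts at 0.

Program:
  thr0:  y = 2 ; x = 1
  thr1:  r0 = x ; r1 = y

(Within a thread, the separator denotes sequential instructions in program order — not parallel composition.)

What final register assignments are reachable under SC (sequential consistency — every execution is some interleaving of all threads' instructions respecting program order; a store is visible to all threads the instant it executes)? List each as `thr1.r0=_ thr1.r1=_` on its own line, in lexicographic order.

outcome vector order: (thr1.r0,thr1.r1)
|SC outcomes| = 3

thr1.r0=0 thr1.r1=0
thr1.r0=0 thr1.r1=2
thr1.r0=1 thr1.r1=2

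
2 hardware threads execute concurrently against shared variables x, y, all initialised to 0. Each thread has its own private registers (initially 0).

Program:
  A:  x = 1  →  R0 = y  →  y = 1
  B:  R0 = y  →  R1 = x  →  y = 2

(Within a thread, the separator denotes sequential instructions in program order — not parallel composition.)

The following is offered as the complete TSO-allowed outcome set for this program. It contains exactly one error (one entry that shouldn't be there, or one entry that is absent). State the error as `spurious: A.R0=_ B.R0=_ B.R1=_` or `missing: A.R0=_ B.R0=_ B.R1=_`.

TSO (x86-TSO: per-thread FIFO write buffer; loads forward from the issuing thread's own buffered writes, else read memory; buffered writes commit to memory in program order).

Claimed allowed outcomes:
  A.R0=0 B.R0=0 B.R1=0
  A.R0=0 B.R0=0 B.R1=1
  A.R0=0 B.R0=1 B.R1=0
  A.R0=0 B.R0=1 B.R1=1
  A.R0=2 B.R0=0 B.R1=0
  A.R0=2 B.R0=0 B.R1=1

spurious: A.R0=0 B.R0=1 B.R1=0

outcome vector order: (A.R0,B.R0,B.R1)
under TSO → (0,0,0) (0,0,1) (0,1,1) (2,0,0) (2,0,1)
claimed∖TSO = {(0,1,0)}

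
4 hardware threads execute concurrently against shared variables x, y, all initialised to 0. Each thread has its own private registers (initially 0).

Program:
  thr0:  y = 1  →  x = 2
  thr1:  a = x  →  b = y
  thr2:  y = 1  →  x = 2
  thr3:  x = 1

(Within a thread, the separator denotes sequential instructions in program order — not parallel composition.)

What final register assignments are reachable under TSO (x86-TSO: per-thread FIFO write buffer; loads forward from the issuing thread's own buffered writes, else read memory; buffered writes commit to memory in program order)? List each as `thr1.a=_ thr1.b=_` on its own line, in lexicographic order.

thr1.a=0 thr1.b=0
thr1.a=0 thr1.b=1
thr1.a=1 thr1.b=0
thr1.a=1 thr1.b=1
thr1.a=2 thr1.b=1

outcome vector order: (thr1.a,thr1.b)
|TSO outcomes| = 5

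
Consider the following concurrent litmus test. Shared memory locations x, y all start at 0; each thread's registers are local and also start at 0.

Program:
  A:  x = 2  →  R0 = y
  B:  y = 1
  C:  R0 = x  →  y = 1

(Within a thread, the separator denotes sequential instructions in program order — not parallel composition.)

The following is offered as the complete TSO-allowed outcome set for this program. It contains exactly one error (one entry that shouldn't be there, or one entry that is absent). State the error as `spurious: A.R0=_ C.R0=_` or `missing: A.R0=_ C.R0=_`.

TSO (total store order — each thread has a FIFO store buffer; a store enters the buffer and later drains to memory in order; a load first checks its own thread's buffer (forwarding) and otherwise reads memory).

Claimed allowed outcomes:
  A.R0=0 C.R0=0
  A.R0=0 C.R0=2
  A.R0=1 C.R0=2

outcome vector order: (A.R0,C.R0)
under TSO → 0/0, 0/2, 1/0, 1/2
TSO∖claimed = {1/0}

missing: A.R0=1 C.R0=0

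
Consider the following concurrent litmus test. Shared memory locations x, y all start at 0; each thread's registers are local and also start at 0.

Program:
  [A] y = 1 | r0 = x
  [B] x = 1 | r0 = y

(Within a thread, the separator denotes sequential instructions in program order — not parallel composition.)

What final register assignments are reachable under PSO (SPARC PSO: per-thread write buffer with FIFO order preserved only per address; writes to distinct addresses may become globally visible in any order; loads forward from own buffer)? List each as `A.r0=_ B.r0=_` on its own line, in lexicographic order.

outcome vector order: (A.r0,B.r0)
|PSO outcomes| = 4

A.r0=0 B.r0=0
A.r0=0 B.r0=1
A.r0=1 B.r0=0
A.r0=1 B.r0=1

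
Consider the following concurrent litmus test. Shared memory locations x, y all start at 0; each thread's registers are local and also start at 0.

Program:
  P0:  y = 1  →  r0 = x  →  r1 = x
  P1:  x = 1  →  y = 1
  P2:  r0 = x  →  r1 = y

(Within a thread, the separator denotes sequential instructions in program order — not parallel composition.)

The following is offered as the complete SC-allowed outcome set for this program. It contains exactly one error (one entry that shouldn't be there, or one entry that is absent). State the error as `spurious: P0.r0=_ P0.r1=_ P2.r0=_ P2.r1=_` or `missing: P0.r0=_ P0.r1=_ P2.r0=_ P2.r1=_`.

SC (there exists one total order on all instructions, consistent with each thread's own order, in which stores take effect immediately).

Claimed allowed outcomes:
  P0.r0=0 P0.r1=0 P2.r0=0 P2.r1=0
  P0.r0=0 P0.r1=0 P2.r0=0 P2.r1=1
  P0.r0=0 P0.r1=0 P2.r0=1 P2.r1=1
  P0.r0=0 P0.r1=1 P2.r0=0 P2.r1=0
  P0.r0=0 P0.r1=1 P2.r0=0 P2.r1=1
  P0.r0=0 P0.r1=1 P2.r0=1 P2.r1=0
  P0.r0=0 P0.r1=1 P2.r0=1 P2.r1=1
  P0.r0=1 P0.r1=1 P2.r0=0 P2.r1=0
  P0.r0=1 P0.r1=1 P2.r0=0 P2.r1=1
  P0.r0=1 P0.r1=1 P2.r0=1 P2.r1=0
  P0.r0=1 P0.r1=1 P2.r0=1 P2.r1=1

outcome vector order: (P0.r0,P0.r1,P2.r0,P2.r1)
[SC] allowed = {(0,0,0,0), (0,0,0,1), (0,0,1,1), (0,1,0,0), (0,1,0,1), (0,1,1,1), (1,1,0,0), (1,1,0,1), (1,1,1,0), (1,1,1,1)}
claimed∖SC = {(0,1,1,0)}

spurious: P0.r0=0 P0.r1=1 P2.r0=1 P2.r1=0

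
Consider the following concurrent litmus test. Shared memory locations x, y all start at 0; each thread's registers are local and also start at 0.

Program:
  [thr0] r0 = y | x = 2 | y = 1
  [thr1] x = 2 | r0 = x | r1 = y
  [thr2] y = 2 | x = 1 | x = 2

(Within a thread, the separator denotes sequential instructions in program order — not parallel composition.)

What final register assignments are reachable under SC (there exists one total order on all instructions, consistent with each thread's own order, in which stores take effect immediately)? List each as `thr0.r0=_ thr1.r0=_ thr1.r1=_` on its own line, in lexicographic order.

thr0.r0=0 thr1.r0=1 thr1.r1=1
thr0.r0=0 thr1.r0=1 thr1.r1=2
thr0.r0=0 thr1.r0=2 thr1.r1=0
thr0.r0=0 thr1.r0=2 thr1.r1=1
thr0.r0=0 thr1.r0=2 thr1.r1=2
thr0.r0=2 thr1.r0=1 thr1.r1=1
thr0.r0=2 thr1.r0=1 thr1.r1=2
thr0.r0=2 thr1.r0=2 thr1.r1=0
thr0.r0=2 thr1.r0=2 thr1.r1=1
thr0.r0=2 thr1.r0=2 thr1.r1=2

outcome vector order: (thr0.r0,thr1.r0,thr1.r1)
|SC outcomes| = 10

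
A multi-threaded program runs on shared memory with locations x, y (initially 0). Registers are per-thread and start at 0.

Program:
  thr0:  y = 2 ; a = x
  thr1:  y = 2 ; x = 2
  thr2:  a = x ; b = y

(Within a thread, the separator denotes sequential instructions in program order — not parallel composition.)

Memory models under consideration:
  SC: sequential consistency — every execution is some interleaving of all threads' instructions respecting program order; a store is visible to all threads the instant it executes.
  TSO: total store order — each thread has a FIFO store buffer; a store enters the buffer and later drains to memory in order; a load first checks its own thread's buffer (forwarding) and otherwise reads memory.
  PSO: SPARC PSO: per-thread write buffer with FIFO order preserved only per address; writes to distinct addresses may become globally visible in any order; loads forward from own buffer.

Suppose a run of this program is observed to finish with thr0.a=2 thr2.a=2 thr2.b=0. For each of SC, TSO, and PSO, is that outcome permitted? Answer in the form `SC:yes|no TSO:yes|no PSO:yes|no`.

SC:no TSO:no PSO:yes

outcome vector order: (thr0.a,thr2.a,thr2.b)
[SC] allowed = {0/0/0, 0/0/2, 0/2/2, 2/0/0, 2/0/2, 2/2/2}
[TSO] allowed = {0/0/0, 0/0/2, 0/2/2, 2/0/0, 2/0/2, 2/2/2}
[PSO] allowed = {0/0/0, 0/0/2, 0/2/0, 0/2/2, 2/0/0, 2/0/2, 2/2/0, 2/2/2}
target 2/2/0 ∈ {PSO}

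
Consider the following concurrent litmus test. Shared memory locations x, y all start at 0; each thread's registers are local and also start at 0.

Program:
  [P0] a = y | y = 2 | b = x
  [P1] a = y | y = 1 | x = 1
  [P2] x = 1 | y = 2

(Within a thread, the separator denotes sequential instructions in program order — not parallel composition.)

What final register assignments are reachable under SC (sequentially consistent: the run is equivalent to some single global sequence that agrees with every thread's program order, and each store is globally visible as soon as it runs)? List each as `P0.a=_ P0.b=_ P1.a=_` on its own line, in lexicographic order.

P0.a=0 P0.b=0 P1.a=0
P0.a=0 P0.b=0 P1.a=2
P0.a=0 P0.b=1 P1.a=0
P0.a=0 P0.b=1 P1.a=2
P0.a=1 P0.b=0 P1.a=0
P0.a=1 P0.b=1 P1.a=0
P0.a=1 P0.b=1 P1.a=2
P0.a=2 P0.b=1 P1.a=0
P0.a=2 P0.b=1 P1.a=2

outcome vector order: (P0.a,P0.b,P1.a)
|SC outcomes| = 9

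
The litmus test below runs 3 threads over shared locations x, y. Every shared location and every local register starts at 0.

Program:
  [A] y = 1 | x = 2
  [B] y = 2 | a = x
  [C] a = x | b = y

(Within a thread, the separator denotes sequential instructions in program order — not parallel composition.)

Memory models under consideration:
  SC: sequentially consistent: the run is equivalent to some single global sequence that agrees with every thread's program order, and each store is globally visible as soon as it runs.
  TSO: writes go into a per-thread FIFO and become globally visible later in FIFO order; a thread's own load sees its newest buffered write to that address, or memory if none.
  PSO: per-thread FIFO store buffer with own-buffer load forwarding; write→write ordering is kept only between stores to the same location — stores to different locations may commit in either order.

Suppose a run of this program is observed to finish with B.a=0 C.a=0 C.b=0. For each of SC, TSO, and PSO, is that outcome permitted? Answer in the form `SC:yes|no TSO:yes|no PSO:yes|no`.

outcome vector order: (B.a,C.a,C.b)
SC: 10 outcomes — {0/0/0; 0/0/1; 0/0/2; 0/2/1; 0/2/2; 2/0/0; 2/0/1; 2/0/2; 2/2/1; 2/2/2}
TSO: 10 outcomes — {0/0/0; 0/0/1; 0/0/2; 0/2/1; 0/2/2; 2/0/0; 2/0/1; 2/0/2; 2/2/1; 2/2/2}
PSO: 12 outcomes — {0/0/0; 0/0/1; 0/0/2; 0/2/0; 0/2/1; 0/2/2; 2/0/0; 2/0/1; 2/0/2; 2/2/0; 2/2/1; 2/2/2}
target 0/0/0 ∈ {SC,TSO,PSO}

SC:yes TSO:yes PSO:yes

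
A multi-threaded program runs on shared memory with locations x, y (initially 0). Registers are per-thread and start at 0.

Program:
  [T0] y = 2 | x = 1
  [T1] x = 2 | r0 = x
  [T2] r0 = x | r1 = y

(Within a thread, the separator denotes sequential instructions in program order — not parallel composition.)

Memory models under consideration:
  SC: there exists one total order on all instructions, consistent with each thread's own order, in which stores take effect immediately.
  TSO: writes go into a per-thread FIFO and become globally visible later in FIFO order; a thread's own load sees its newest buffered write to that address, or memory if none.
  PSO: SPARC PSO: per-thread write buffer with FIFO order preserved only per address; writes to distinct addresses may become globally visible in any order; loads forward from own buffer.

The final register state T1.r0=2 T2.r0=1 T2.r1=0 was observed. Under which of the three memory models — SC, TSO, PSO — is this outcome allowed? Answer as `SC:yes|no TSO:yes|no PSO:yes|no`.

outcome vector order: (T1.r0,T2.r0,T2.r1)
SC (10): 1/0/0, 1/0/2, 1/1/2, 1/2/0, 1/2/2, 2/0/0, 2/0/2, 2/1/2, 2/2/0, 2/2/2
TSO (10): 1/0/0, 1/0/2, 1/1/2, 1/2/0, 1/2/2, 2/0/0, 2/0/2, 2/1/2, 2/2/0, 2/2/2
PSO (12): 1/0/0, 1/0/2, 1/1/0, 1/1/2, 1/2/0, 1/2/2, 2/0/0, 2/0/2, 2/1/0, 2/1/2, 2/2/0, 2/2/2
target 2/1/0 ∈ {PSO}

SC:no TSO:no PSO:yes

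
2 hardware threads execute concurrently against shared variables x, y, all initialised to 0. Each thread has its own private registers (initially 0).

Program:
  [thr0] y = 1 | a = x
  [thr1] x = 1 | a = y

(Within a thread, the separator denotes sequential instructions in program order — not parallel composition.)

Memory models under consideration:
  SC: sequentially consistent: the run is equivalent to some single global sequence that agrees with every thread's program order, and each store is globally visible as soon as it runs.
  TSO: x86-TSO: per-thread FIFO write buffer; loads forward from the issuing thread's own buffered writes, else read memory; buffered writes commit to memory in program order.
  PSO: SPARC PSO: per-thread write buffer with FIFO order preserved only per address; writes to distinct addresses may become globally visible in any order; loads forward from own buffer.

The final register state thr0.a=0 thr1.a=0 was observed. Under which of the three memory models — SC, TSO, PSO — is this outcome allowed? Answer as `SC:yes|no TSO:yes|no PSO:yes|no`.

SC:no TSO:yes PSO:yes

outcome vector order: (thr0.a,thr1.a)
under SC → (0,1) (1,0) (1,1)
under TSO → (0,0) (0,1) (1,0) (1,1)
under PSO → (0,0) (0,1) (1,0) (1,1)
target (0,0) ∈ {TSO,PSO}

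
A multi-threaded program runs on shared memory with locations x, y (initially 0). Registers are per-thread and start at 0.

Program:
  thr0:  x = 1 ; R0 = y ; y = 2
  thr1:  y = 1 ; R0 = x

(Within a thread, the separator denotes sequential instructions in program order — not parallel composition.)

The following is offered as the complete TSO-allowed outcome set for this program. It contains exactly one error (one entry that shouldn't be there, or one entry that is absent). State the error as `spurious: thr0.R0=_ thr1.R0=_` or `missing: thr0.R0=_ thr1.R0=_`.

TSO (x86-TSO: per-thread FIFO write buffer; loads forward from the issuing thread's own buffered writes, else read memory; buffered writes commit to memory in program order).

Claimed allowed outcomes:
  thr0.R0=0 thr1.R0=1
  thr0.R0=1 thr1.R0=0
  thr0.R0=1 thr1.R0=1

outcome vector order: (thr0.R0,thr1.R0)
[TSO] allowed = {<0 0>, <0 1>, <1 0>, <1 1>}
TSO∖claimed = {<0 0>}

missing: thr0.R0=0 thr1.R0=0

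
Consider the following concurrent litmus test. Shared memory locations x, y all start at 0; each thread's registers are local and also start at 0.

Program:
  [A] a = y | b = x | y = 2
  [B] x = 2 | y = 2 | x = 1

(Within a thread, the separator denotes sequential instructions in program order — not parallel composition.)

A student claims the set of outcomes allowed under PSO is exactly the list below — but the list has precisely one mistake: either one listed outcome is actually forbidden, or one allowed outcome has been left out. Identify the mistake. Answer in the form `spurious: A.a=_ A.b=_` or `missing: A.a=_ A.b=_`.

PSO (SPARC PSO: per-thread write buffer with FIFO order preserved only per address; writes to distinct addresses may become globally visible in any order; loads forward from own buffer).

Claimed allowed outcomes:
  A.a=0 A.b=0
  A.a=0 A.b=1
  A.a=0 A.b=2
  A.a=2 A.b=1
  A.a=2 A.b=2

missing: A.a=2 A.b=0

outcome vector order: (A.a,A.b)
PSO: 6 outcomes — {0/0 0/1 0/2 2/0 2/1 2/2}
PSO∖claimed = {2/0}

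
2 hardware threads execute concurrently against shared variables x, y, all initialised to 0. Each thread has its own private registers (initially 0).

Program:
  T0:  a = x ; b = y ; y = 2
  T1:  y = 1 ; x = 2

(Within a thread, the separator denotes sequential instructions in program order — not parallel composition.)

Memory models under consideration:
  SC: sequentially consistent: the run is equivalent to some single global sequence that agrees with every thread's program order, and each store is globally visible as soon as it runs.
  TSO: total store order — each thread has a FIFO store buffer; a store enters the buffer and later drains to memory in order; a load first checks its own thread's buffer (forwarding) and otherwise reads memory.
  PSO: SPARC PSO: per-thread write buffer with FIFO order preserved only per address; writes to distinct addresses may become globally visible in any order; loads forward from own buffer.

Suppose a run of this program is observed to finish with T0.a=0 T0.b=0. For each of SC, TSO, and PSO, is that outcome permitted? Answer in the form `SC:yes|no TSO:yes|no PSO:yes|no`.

SC:yes TSO:yes PSO:yes

outcome vector order: (T0.a,T0.b)
under SC → 0/0, 0/1, 2/1
under TSO → 0/0, 0/1, 2/1
under PSO → 0/0, 0/1, 2/0, 2/1
target 0/0 ∈ {SC,TSO,PSO}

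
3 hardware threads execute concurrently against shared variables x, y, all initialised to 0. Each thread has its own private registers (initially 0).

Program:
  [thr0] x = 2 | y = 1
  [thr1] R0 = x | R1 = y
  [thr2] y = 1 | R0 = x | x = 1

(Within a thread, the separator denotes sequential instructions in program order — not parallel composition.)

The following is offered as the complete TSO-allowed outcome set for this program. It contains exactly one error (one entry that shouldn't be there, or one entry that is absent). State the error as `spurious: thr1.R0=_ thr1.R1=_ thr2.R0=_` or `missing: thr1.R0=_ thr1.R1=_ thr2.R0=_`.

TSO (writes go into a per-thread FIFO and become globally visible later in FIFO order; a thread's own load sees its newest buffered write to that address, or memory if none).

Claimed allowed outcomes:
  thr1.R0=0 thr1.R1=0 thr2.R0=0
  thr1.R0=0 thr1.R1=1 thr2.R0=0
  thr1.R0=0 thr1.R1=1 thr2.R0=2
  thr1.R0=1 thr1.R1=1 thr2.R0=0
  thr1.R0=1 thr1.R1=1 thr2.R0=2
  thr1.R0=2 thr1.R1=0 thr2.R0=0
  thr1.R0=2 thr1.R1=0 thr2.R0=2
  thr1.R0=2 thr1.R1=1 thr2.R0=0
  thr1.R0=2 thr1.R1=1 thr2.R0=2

missing: thr1.R0=0 thr1.R1=0 thr2.R0=2

outcome vector order: (thr1.R0,thr1.R1,thr2.R0)
TSO (10): 0/0/0; 0/0/2; 0/1/0; 0/1/2; 1/1/0; 1/1/2; 2/0/0; 2/0/2; 2/1/0; 2/1/2
TSO∖claimed = {0/0/2}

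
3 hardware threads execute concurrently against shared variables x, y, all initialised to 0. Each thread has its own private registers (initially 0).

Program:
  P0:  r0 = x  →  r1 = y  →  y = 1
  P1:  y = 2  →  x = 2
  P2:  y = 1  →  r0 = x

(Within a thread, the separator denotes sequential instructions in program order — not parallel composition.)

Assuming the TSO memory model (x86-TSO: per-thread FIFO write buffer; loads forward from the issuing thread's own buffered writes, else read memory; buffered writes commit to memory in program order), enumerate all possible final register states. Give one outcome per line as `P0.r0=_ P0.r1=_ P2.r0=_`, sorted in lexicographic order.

outcome vector order: (P0.r0,P0.r1,P2.r0)
|TSO outcomes| = 10

P0.r0=0 P0.r1=0 P2.r0=0
P0.r0=0 P0.r1=0 P2.r0=2
P0.r0=0 P0.r1=1 P2.r0=0
P0.r0=0 P0.r1=1 P2.r0=2
P0.r0=0 P0.r1=2 P2.r0=0
P0.r0=0 P0.r1=2 P2.r0=2
P0.r0=2 P0.r1=1 P2.r0=0
P0.r0=2 P0.r1=1 P2.r0=2
P0.r0=2 P0.r1=2 P2.r0=0
P0.r0=2 P0.r1=2 P2.r0=2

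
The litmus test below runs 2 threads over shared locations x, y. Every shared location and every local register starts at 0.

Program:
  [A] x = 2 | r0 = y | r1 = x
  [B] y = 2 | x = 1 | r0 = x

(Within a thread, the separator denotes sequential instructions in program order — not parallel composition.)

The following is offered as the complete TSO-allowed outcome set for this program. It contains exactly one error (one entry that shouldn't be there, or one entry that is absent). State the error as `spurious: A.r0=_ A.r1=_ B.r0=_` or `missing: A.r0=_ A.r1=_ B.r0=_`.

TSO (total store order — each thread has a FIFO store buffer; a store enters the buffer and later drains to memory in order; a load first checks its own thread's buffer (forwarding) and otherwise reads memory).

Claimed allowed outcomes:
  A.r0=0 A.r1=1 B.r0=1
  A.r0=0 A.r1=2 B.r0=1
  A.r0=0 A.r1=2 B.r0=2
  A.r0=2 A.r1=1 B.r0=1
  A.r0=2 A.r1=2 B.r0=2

outcome vector order: (A.r0,A.r1,B.r0)
TSO (6): 0/1/1 0/2/1 0/2/2 2/1/1 2/2/1 2/2/2
TSO∖claimed = {2/2/1}

missing: A.r0=2 A.r1=2 B.r0=1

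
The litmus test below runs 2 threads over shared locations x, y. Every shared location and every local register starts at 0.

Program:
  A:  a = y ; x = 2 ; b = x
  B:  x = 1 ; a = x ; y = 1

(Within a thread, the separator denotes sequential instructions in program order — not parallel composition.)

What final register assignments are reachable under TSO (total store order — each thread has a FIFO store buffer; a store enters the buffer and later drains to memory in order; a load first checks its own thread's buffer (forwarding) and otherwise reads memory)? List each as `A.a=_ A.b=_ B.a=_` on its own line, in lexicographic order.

A.a=0 A.b=1 B.a=1
A.a=0 A.b=2 B.a=1
A.a=0 A.b=2 B.a=2
A.a=1 A.b=2 B.a=1

outcome vector order: (A.a,A.b,B.a)
|TSO outcomes| = 4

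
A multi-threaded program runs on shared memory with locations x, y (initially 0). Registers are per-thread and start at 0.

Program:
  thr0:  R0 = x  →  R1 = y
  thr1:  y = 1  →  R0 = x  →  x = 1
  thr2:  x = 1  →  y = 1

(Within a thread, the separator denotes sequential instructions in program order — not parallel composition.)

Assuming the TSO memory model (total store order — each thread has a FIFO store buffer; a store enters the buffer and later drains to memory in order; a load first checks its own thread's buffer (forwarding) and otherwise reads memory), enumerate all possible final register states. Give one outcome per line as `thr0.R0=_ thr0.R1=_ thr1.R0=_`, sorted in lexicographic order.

outcome vector order: (thr0.R0,thr0.R1,thr1.R0)
|TSO outcomes| = 8

thr0.R0=0 thr0.R1=0 thr1.R0=0
thr0.R0=0 thr0.R1=0 thr1.R0=1
thr0.R0=0 thr0.R1=1 thr1.R0=0
thr0.R0=0 thr0.R1=1 thr1.R0=1
thr0.R0=1 thr0.R1=0 thr1.R0=0
thr0.R0=1 thr0.R1=0 thr1.R0=1
thr0.R0=1 thr0.R1=1 thr1.R0=0
thr0.R0=1 thr0.R1=1 thr1.R0=1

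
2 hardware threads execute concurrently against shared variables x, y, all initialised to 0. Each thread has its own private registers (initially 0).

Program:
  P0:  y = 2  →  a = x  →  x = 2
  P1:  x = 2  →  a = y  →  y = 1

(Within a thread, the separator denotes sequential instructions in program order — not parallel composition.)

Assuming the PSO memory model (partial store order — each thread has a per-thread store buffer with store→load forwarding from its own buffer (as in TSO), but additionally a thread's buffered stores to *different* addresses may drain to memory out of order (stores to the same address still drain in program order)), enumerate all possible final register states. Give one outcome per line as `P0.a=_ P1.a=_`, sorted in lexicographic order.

P0.a=0 P1.a=0
P0.a=0 P1.a=2
P0.a=2 P1.a=0
P0.a=2 P1.a=2

outcome vector order: (P0.a,P1.a)
|PSO outcomes| = 4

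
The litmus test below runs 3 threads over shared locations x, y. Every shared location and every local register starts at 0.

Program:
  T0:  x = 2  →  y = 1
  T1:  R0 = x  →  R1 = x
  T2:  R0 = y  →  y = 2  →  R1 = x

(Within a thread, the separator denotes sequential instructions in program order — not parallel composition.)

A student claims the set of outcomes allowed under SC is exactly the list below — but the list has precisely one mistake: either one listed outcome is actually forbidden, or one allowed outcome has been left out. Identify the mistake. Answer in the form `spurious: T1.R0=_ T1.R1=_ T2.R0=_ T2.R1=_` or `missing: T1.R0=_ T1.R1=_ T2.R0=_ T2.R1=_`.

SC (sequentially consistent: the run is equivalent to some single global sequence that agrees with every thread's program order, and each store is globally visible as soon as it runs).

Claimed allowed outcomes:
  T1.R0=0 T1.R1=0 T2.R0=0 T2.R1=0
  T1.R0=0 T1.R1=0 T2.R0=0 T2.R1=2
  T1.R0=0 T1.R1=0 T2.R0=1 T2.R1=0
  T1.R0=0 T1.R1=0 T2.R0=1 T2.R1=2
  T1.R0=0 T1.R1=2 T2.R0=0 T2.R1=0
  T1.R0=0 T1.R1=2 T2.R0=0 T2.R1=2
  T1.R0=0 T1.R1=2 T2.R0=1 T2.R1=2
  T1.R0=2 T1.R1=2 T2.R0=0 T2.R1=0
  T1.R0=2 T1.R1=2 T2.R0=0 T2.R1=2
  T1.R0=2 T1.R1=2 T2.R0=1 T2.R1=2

outcome vector order: (T1.R0,T1.R1,T2.R0,T2.R1)
[SC] allowed = {<0 0 0 0>; <0 0 0 2>; <0 0 1 2>; <0 2 0 0>; <0 2 0 2>; <0 2 1 2>; <2 2 0 0>; <2 2 0 2>; <2 2 1 2>}
claimed∖SC = {<0 0 1 0>}

spurious: T1.R0=0 T1.R1=0 T2.R0=1 T2.R1=0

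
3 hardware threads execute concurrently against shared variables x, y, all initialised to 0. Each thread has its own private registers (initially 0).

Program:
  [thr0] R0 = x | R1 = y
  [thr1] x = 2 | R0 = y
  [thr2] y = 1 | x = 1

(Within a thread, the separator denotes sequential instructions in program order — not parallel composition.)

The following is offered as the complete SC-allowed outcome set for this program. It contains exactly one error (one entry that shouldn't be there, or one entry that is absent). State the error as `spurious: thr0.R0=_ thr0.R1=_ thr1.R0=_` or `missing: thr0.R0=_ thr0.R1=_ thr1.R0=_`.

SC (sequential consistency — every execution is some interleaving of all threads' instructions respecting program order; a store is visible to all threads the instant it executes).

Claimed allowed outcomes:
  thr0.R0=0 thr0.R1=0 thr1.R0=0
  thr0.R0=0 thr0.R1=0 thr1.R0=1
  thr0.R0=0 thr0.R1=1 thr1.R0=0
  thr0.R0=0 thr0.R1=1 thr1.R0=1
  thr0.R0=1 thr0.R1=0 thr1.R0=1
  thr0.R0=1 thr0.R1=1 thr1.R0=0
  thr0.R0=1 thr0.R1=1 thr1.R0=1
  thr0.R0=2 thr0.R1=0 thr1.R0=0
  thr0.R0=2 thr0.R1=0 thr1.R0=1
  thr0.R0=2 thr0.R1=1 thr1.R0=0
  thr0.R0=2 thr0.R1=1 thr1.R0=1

outcome vector order: (thr0.R0,thr0.R1,thr1.R0)
SC (10): (0,0,0), (0,0,1), (0,1,0), (0,1,1), (1,1,0), (1,1,1), (2,0,0), (2,0,1), (2,1,0), (2,1,1)
claimed∖SC = {(1,0,1)}

spurious: thr0.R0=1 thr0.R1=0 thr1.R0=1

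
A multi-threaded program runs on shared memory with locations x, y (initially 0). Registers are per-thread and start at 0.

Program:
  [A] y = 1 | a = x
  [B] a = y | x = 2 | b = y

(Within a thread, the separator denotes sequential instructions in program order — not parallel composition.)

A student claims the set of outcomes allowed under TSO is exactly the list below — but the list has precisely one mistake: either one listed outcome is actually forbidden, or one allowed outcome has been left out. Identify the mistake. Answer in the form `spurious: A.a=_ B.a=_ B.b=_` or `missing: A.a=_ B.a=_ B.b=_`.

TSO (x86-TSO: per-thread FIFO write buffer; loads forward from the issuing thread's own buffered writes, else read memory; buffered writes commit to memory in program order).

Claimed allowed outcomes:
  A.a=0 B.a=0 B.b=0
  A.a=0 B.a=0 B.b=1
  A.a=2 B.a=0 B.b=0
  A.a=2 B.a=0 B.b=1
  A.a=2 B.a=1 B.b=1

outcome vector order: (A.a,B.a,B.b)
TSO (6): (0,0,0), (0,0,1), (0,1,1), (2,0,0), (2,0,1), (2,1,1)
TSO∖claimed = {(0,1,1)}

missing: A.a=0 B.a=1 B.b=1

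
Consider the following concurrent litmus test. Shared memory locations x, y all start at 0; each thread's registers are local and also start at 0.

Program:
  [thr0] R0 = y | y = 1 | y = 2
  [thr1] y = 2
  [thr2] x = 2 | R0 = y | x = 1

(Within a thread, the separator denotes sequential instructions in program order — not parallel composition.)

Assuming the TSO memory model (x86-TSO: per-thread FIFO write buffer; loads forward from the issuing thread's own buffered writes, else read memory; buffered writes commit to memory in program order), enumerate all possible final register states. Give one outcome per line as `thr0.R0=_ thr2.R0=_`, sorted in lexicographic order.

thr0.R0=0 thr2.R0=0
thr0.R0=0 thr2.R0=1
thr0.R0=0 thr2.R0=2
thr0.R0=2 thr2.R0=0
thr0.R0=2 thr2.R0=1
thr0.R0=2 thr2.R0=2

outcome vector order: (thr0.R0,thr2.R0)
|TSO outcomes| = 6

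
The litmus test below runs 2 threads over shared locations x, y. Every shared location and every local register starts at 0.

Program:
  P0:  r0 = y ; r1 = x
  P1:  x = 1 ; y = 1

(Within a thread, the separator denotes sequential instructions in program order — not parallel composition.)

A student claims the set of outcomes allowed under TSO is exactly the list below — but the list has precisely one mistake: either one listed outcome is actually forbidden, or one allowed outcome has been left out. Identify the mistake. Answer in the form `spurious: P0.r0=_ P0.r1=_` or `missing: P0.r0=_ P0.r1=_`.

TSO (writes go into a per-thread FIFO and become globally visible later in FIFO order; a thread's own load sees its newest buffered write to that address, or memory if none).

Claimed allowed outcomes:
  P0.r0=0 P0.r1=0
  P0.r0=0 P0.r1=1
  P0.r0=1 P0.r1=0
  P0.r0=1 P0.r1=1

spurious: P0.r0=1 P0.r1=0

outcome vector order: (P0.r0,P0.r1)
TSO: 3 outcomes — {0/0; 0/1; 1/1}
claimed∖TSO = {1/0}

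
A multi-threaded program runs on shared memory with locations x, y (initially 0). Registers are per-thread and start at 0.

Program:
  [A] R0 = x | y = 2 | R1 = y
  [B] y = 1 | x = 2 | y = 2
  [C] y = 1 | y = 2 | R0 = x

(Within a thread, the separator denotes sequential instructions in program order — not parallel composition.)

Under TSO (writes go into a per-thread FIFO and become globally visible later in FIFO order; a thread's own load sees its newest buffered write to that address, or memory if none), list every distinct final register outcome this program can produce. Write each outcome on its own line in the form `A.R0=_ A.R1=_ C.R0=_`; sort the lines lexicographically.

outcome vector order: (A.R0,A.R1,C.R0)
|TSO outcomes| = 8

A.R0=0 A.R1=1 C.R0=0
A.R0=0 A.R1=1 C.R0=2
A.R0=0 A.R1=2 C.R0=0
A.R0=0 A.R1=2 C.R0=2
A.R0=2 A.R1=1 C.R0=0
A.R0=2 A.R1=1 C.R0=2
A.R0=2 A.R1=2 C.R0=0
A.R0=2 A.R1=2 C.R0=2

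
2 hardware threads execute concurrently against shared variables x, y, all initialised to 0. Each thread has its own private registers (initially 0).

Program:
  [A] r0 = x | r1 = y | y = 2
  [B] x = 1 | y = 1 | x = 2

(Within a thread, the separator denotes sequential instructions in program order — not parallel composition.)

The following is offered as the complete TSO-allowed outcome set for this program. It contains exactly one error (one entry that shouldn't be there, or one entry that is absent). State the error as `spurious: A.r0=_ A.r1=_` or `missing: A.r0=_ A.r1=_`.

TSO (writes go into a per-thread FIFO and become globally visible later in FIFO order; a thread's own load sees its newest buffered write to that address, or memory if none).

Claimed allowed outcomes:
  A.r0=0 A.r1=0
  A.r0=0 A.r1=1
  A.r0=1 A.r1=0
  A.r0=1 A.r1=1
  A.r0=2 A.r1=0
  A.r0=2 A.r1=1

spurious: A.r0=2 A.r1=0

outcome vector order: (A.r0,A.r1)
TSO (5): (0,0); (0,1); (1,0); (1,1); (2,1)
claimed∖TSO = {(2,0)}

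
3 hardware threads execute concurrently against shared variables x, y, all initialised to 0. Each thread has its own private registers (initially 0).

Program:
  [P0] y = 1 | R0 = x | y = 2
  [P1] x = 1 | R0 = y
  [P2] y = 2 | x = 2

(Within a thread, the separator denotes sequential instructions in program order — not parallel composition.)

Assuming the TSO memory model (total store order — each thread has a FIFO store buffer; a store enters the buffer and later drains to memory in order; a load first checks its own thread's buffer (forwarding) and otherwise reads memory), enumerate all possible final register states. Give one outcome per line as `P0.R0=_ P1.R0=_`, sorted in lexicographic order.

outcome vector order: (P0.R0,P1.R0)
|TSO outcomes| = 9

P0.R0=0 P1.R0=0
P0.R0=0 P1.R0=1
P0.R0=0 P1.R0=2
P0.R0=1 P1.R0=0
P0.R0=1 P1.R0=1
P0.R0=1 P1.R0=2
P0.R0=2 P1.R0=0
P0.R0=2 P1.R0=1
P0.R0=2 P1.R0=2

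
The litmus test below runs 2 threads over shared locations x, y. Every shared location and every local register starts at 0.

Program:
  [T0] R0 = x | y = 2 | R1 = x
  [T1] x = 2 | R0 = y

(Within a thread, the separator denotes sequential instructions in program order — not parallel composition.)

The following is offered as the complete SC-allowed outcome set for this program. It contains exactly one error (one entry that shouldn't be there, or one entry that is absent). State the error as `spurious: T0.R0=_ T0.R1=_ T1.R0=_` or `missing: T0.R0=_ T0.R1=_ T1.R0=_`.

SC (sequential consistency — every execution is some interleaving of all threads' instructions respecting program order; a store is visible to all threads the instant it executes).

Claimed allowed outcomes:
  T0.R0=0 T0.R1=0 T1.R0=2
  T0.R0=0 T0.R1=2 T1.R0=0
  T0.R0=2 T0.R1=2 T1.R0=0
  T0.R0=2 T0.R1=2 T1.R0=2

missing: T0.R0=0 T0.R1=2 T1.R0=2

outcome vector order: (T0.R0,T0.R1,T1.R0)
under SC → (0,0,2); (0,2,0); (0,2,2); (2,2,0); (2,2,2)
SC∖claimed = {(0,2,2)}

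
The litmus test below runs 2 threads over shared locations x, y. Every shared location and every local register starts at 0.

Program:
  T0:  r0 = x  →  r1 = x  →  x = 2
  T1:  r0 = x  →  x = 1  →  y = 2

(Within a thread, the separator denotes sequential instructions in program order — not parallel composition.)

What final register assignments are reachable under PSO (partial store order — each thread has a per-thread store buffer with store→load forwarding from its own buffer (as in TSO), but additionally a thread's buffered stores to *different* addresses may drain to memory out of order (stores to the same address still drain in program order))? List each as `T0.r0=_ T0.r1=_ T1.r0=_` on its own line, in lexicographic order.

outcome vector order: (T0.r0,T0.r1,T1.r0)
|PSO outcomes| = 4

T0.r0=0 T0.r1=0 T1.r0=0
T0.r0=0 T0.r1=0 T1.r0=2
T0.r0=0 T0.r1=1 T1.r0=0
T0.r0=1 T0.r1=1 T1.r0=0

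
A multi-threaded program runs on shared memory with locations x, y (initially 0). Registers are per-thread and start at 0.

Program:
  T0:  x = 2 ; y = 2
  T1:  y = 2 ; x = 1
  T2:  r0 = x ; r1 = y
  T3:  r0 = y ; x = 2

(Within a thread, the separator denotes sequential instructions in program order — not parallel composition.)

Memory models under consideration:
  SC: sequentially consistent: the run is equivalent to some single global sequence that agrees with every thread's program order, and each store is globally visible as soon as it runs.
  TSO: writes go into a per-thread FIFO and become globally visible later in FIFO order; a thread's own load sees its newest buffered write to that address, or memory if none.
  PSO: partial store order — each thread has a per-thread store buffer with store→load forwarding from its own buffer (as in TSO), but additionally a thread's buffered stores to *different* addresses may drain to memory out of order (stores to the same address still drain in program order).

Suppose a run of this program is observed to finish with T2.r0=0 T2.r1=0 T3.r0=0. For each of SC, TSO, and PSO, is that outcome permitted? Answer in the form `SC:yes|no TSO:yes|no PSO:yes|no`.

outcome vector order: (T2.r0,T2.r1,T3.r0)
[SC] allowed = {(0,0,0); (0,0,2); (0,2,0); (0,2,2); (1,2,0); (1,2,2); (2,0,0); (2,0,2); (2,2,0); (2,2,2)}
[TSO] allowed = {(0,0,0); (0,0,2); (0,2,0); (0,2,2); (1,2,0); (1,2,2); (2,0,0); (2,0,2); (2,2,0); (2,2,2)}
[PSO] allowed = {(0,0,0); (0,0,2); (0,2,0); (0,2,2); (1,0,0); (1,0,2); (1,2,0); (1,2,2); (2,0,0); (2,0,2); (2,2,0); (2,2,2)}
target (0,0,0) ∈ {SC,TSO,PSO}

SC:yes TSO:yes PSO:yes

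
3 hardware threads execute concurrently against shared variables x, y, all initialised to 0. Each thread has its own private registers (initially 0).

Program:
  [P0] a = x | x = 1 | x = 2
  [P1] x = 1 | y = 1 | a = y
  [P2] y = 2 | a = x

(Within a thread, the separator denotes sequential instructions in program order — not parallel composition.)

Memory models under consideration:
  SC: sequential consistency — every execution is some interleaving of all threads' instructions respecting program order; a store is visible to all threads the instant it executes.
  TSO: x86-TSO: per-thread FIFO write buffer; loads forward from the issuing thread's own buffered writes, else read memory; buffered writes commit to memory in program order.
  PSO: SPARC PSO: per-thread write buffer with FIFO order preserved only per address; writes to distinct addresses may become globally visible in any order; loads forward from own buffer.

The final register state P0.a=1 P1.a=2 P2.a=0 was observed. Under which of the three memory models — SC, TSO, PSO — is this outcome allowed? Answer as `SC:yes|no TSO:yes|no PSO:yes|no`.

outcome vector order: (P0.a,P1.a,P2.a)
under SC → 010; 011; 012; 021; 022; 110; 111; 112; 121; 122
under TSO → 010; 011; 012; 020; 021; 022; 110; 111; 112; 120; 121; 122
under PSO → 010; 011; 012; 020; 021; 022; 110; 111; 112; 120; 121; 122
target 120 ∈ {TSO,PSO}

SC:no TSO:yes PSO:yes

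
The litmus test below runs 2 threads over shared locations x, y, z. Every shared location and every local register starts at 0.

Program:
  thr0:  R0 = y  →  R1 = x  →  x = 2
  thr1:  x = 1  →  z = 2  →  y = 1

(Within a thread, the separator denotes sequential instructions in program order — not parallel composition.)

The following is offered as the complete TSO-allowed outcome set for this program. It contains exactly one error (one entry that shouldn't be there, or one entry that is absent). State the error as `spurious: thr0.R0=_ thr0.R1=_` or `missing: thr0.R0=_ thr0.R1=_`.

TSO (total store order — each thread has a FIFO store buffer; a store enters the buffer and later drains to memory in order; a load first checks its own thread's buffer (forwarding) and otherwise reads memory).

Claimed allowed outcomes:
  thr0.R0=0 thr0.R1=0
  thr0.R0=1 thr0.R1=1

missing: thr0.R0=0 thr0.R1=1

outcome vector order: (thr0.R0,thr0.R1)
under TSO → (0,0), (0,1), (1,1)
TSO∖claimed = {(0,1)}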